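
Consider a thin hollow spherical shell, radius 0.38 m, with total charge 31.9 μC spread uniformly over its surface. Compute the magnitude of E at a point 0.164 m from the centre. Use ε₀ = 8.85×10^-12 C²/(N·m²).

E = 0 (no enclosed charge)

By spherical symmetry E is radial; choose a Gaussian sphere of radius r = 0.164 m (inside the shell, r < 0.38 m).
No charge lies within this surface, so Q_enc = 0 and Gauss's law gives E·4πr² = 0 ⇒ E = 0.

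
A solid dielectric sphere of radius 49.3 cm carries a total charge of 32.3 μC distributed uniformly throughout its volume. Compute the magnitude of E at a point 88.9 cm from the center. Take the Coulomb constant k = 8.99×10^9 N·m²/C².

E ≈ 3.67e5 N/C

Use a concentric Gaussian sphere at r = 88.9 cm (r > R, so the entire charge is enclosed).
Q_enc = 32.3 μC = 3.23×10^-5 C.
Applying ∮E·dA = Q_enc/ε₀ with Φ = E(4πr²):
E = k|Q_enc|/r² = (8.99×10^9)(3.23×10^-5)/(0.889)² = 3.67×10^5 N/C.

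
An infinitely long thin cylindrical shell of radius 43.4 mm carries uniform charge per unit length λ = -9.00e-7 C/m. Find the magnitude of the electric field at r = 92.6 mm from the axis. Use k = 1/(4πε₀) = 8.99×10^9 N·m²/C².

Coaxial Gaussian cylinder, radius r = 92.6 mm, length L (r > 43.4 mm).
The full line charge is enclosed: λ_enc = -9.00×10^-7 C/m.
Gauss's law: E·2πrL = λ_enc L/ε₀.
E = 2k|λ_enc|/r = 2(8.99×10^9)(9.00e-7)/(0.0926) = 1.75×10^5 N/C.

|E| = 1.75×10^5 N/C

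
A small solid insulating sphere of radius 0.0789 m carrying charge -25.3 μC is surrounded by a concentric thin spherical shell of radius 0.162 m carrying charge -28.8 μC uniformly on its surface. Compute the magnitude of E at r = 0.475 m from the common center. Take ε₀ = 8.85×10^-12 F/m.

E ≈ 2.16×10^6 N/C

Symmetry ⇒ E = E(r) r̂. Gaussian sphere of radius r = 0.475 m (r > 0.162 m, enclosing both).
Q_enc = (-25.3 μC) + (-28.8 μC) = -5.41×10^-5 C.
By Gauss's law, ∮E·dA = E·4πr² = Q_enc/ε₀.
E = |Q_enc|/(4πε₀r²) = (5.41e-5)/(4π·8.85×10^-12·(0.475)²) = 2.16×10^6 N/C.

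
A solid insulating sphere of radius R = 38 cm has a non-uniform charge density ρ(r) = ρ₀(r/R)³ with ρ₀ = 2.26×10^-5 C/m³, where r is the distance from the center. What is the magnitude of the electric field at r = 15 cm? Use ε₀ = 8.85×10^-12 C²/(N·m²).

Take a concentric spherical Gaussian surface of radius r = 15 cm (r < R).
Q_enc = ∫₀^r ρ(r')·4πr'² dr' = (4πρ₀/R³) ∫₀^r r'^5 dr' = 4πρ₀ r^6/(6·R³) = 9.826×10^-9 C.
By Gauss's law, ∮E·dA = E·4πr² = Q_enc/ε₀.
E = |Q_enc|/(4πε₀r²) = (9.826e-9)/(4π·8.85×10^-12·(0.15)²) = 3.93×10^3 N/C.

|E| ≈ 3.93×10^3 V/m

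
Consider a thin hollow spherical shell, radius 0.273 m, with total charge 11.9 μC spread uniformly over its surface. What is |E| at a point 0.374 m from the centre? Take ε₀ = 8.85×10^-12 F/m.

E ≈ 7.65×10^5 V/m

By spherical symmetry E is radial; choose a Gaussian sphere of radius r = 0.374 m (r > 0.273 m).
The entire shell is enclosed: Q_enc = 1.19e-5 C.
By Gauss's law, ∮E·dA = E·4πr² = Q_enc/ε₀.
E = |Q_enc|/(4πε₀r²) = (1.19e-5)/(4π·8.85×10^-12·(0.374)²) = 7.65e5 N/C.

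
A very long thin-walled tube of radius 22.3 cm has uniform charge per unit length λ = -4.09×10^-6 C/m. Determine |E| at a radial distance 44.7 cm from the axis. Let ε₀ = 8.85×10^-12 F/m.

Take a coaxial cylindrical Gaussian surface of radius r = 44.7 cm and length L (r > 22.3 cm).
The full line charge is enclosed: λ_enc = -4.09e-6 C/m.
Applying ∮E·dA = Q_enc/ε₀ with the end caps contributing no flux:
E = |λ_enc|/(2πε₀r) = (4.09×10^-6)/(2π·8.85×10^-12·0.447) = 1.65×10^5 N/C.

|E| ≈ 1.65×10^5 V/m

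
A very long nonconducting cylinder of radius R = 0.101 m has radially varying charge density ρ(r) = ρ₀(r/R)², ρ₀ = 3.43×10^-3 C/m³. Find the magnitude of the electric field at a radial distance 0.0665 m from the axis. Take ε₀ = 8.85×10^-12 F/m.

E ≈ 2.79×10^6 N/C

By cylindrical symmetry E is radial; use a coaxial Gaussian cylinder of radius 0.0665 m and length L (r < R).
λ_enc = ∫₀^r ρ(r')·2πr' dr' = (2πρ₀/R²)·r^4/4 = 1.033e-5 C/m.
Since E is radial and uniform over the curved surface, Φ = E·2πrL = Q_enc/ε₀ = λ_enc L/ε₀.
E = |λ_enc|/(2πε₀r) = (1.033e-5)/(2π·8.85×10^-12·0.0665) = 2.79e6 N/C.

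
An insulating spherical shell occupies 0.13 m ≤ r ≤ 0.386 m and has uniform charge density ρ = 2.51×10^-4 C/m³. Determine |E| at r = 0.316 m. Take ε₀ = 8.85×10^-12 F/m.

Take a concentric spherical Gaussian surface of radius r = 0.316 m (within the shell material, 0.13 m < r < 0.386 m).
Enclosed charge is the volume from a to r: Q_enc = (4π/3)ρ(r³ − a³) = 3.087×10^-5 C.
Gauss's law: E·4πr² = Q_enc/ε₀.
E = |Q_enc|/(4πε₀r²) = (3.087e-5)/(4π·8.85×10^-12·(0.316)²) = 2.78×10^6 N/C.

E ≈ 2.78×10^6 V/m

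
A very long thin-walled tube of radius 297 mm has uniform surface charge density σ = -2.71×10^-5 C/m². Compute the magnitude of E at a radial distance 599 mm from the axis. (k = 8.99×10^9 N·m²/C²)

Coaxial Gaussian cylinder, radius r = 599 mm, length L (r > 297 mm).
The whole shell is enclosed: λ_enc = σ·2πR = (-2.71×10^-5)·2π·(0.297) = -5.057e-5 C/m.
By Gauss's law (flux through the curved wall only), E·2πrL = λ_enc L/ε₀.
E = 2k|λ_enc|/r = 2(8.99×10^9)(5.057×10^-5)/(0.599) = 1.52×10^6 N/C.

|E| ≈ 1.52e6 N/C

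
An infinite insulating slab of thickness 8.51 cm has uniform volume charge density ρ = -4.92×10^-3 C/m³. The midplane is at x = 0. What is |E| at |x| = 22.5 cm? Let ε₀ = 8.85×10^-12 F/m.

The point |x| = 22.5 cm lies outside the slab (half-thickness 0.04255 m). A symmetric pillbox spanning the full slab encloses Q_enc = ρ·d·A.
Flux = 2EA ⇒ E = |ρ|d/(2ε₀), independent of distance outside.
E = (4.92×10^-3)(0.0851)/(2·8.85×10^-12) = 2.37×10^7 N/C.

E ≈ 2.37×10^7 N/C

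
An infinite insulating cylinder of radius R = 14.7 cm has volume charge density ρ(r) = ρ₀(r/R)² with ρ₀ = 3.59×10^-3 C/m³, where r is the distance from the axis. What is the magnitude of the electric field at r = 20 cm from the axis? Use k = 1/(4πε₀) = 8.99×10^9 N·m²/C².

Coaxial Gaussian cylinder, radius r = 20 cm, length L (r > R, full charge per length enclosed).
λ_enc = 2π ∫₀^R ρ₀(r'/R)^2 r' dr' = 2πρ₀R²/4 = 1.219×10^-4 C/m.
By Gauss's law (flux through the curved wall only), E·2πrL = λ_enc L/ε₀.
E = 2k|λ_enc|/r = 2(8.99×10^9)(1.219×10^-4)/(0.2) = 1.10×10^7 N/C.

1.10×10^7 N/C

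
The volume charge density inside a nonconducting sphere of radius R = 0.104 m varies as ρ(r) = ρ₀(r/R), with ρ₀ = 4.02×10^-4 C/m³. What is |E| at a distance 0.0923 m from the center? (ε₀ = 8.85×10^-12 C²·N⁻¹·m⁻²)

By spherical symmetry E is radial; choose a Gaussian sphere of radius r = 0.0923 m (r < R).
Q_enc = ∫₀^r ρ(r')·4πr'² dr' = (4πρ₀/R) ∫₀^r r'^3 dr' = 4πρ₀ r^4/(4·R) = 8.814×10^-7 C.
Applying ∮E·dA = Q_enc/ε₀ with Φ = E(4πr²):
E = |Q_enc|/(4πε₀r²) = (8.814×10^-7)/(4π·8.85×10^-12·(0.0923)²) = 9.30e5 N/C.

9.30×10^5 N/C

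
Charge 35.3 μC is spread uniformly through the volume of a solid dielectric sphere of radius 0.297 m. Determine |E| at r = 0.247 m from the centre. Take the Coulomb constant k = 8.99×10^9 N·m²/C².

Use a concentric Gaussian sphere at r = 0.247 m (r < R).
Only the charge within r is enclosed: Q_enc = Q·(r/R)³ = (35.3 μC)·(0.247 m/0.297 m)³ = 2.03e-5 C.
Applying ∮E·dA = Q_enc/ε₀ with Φ = E(4πr²):
E = k|Q_enc|/r² = (8.99×10^9)(2.03e-5)/(0.247)² = 2.99×10^6 N/C.

E ≈ 2.99×10^6 V/m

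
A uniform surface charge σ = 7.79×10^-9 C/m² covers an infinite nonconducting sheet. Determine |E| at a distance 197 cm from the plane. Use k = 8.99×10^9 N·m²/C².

|E| = 440 N/C

By planar symmetry E is perpendicular to the sheet and uniform; use a Gaussian pillbox with flat faces of area A on each side of the sheet.
Flux Φ = 2EA and Q_enc = σA, so 2EA = σA/ε₀ ⇒ E = |σ|/(2ε₀), independent of distance.
E = 2πk|σ| = 2π(8.99×10^9)(7.79×10^-9) = 440 N/C.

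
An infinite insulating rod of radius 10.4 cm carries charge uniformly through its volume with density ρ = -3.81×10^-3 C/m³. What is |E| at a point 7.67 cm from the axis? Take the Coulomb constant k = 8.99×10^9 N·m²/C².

Choose a coaxial cylinder of radius r = 7.67 cm (arbitrary length L) as the Gaussian surface (r < R).
Enclosed charge per unit length: λ_enc = ρ·πr² = (-3.81×10^-3)π(0.0767)² = -7.042e-5 C/m.
By Gauss's law (flux through the curved wall only), E·2πrL = λ_enc L/ε₀.
E = 2k|λ_enc|/r = 2(8.99×10^9)(7.042e-5)/(0.0767) = 1.65×10^7 N/C.

E = 1.65×10^7 V/m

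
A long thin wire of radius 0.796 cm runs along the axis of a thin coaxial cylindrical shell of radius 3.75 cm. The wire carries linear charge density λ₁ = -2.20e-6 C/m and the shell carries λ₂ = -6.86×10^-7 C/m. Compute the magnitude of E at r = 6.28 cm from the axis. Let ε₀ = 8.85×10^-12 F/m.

By cylindrical symmetry E is radial; use a coaxial Gaussian cylinder of radius 6.28 cm and length L (r > 3.75 cm, enclosing both).
λ_enc = λ₁ + λ₂ = (-2.20e-6) + (-6.86×10^-7) = -2.886×10^-6 C/m.
Applying ∮E·dA = Q_enc/ε₀ with the end caps contributing no flux:
E = |λ_enc|/(2πε₀r) = (2.886e-6)/(2π·8.85×10^-12·0.0628) = 8.26e5 N/C.

E = 8.26×10^5 N/C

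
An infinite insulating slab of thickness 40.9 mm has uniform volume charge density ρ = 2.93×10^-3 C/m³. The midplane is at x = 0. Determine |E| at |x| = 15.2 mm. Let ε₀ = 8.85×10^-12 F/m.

|E| = 5.03×10^6 N/C

By symmetry E is perpendicular to the slab. A Gaussian pillbox from −15.2 mm to +15.2 mm (face area A) lies entirely within the slab.
Q_enc = ρ·(2x)·A and flux = 2EA, so 2EA = 2ρxA/ε₀ ⇒ E = |ρ|x/ε₀.
E = (2.93×10^-3)(0.0152)/(8.85×10^-12) = 5.03×10^6 N/C.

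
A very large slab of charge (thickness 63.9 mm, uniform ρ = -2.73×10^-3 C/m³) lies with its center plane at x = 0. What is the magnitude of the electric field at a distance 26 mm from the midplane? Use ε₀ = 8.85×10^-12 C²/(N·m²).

By symmetry E is perpendicular to the slab. A Gaussian pillbox from −26 mm to +26 mm (face area A) lies entirely within the slab.
Q_enc = ρ·(2x)·A and flux = 2EA, so 2EA = 2ρxA/ε₀ ⇒ E = |ρ|x/ε₀.
E = (2.73e-3)(0.026)/(8.85×10^-12) = 8.02×10^6 N/C.

8.02×10^6 N/C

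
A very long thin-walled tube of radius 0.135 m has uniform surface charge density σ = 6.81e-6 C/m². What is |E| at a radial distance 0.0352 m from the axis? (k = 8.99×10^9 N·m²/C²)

Choose a coaxial cylinder of radius r = 0.0352 m (arbitrary length L) as the Gaussian surface (r < 0.135 m, inside the shell).
All the surface charge lies outside this cylinder: Q_enc = 0, hence E = 0.

E = 0 (no enclosed charge)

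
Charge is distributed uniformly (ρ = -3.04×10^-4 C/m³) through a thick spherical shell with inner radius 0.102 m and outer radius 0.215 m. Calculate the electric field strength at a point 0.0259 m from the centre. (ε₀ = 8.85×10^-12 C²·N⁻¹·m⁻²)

E = 0 (no enclosed charge)

By spherical symmetry E is radial; choose a Gaussian sphere of radius r = 0.0259 m (r < 0.102 m, inside the empty cavity).
Q_enc = 0 (all charge lies at larger r); Gauss's law gives E = 0.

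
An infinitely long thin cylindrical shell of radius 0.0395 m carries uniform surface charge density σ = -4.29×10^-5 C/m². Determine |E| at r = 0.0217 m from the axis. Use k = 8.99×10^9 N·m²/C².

Coaxial Gaussian cylinder, radius r = 0.0217 m, length L (r < 0.0395 m, inside the shell).
No charge is enclosed, so Gauss's law gives E·2πrL = 0 ⇒ E = 0.

|E| = 0 V/m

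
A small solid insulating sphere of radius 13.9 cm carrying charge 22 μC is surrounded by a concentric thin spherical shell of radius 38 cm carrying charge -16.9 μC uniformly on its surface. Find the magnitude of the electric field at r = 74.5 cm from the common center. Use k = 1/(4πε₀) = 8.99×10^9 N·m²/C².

Take a concentric spherical Gaussian surface of radius r = 74.5 cm (r > 38 cm, enclosing both).
Q_enc = (22 μC) + (-16.9 μC) = 5.10×10^-6 C.
Applying ∮E·dA = Q_enc/ε₀ with Φ = E(4πr²):
E = k|Q_enc|/r² = (8.99×10^9)(5.10×10^-6)/(0.745)² = 8.26e4 N/C.

E = 8.26e4 V/m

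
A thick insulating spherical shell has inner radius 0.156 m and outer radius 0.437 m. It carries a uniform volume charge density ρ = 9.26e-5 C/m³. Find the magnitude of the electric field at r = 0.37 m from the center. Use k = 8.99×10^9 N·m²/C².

1.19×10^6 N/C

Take a concentric spherical Gaussian surface of radius r = 0.37 m (within the shell material, 0.156 m < r < 0.437 m).
Only the shell between 0.156 m and r is enclosed: Q_enc = ρ·(4π/3)(r³ − a³) = (9.26×10^-5)·(4π/3)·((0.37)³ − (0.156)³) = 1.817×10^-5 C.
Applying ∮E·dA = Q_enc/ε₀ with Φ = E(4πr²):
E = k|Q_enc|/r² = (8.99×10^9)(1.817×10^-5)/(0.37)² = 1.19×10^6 N/C.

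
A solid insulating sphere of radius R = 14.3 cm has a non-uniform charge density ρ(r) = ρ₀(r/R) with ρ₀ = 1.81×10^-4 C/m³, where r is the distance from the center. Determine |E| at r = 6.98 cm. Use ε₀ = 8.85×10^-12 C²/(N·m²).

E ≈ 1.74×10^5 N/C

Symmetry ⇒ E = E(r) r̂. Gaussian sphere of radius r = 6.98 cm (r < R).
Q_enc = ∫₀^r ρ(r')·4πr'² dr' = (4πρ₀/R) ∫₀^r r'^3 dr' = 4πρ₀ r^4/(4·R) = 9.439×10^-8 C.
Applying ∮E·dA = Q_enc/ε₀ with Φ = E(4πr²):
E = |Q_enc|/(4πε₀r²) = (9.439e-8)/(4π·8.85×10^-12·(0.0698)²) = 1.74×10^5 N/C.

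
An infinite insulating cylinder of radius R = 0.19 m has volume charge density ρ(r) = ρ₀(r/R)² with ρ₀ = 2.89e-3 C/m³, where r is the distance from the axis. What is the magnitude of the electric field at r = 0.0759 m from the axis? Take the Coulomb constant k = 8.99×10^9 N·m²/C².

By cylindrical symmetry E is radial; use a coaxial Gaussian cylinder of radius 0.0759 m and length L (r < R).
λ_enc = ∫₀^r ρ(r')·2πr' dr' = (2πρ₀/R²)·r^4/4 = 4.173×10^-6 C/m.
Gauss's law: E·2πrL = λ_enc L/ε₀.
E = 2k|λ_enc|/r = 2(8.99×10^9)(4.173e-6)/(0.0759) = 9.89×10^5 N/C.

9.89×10^5 V/m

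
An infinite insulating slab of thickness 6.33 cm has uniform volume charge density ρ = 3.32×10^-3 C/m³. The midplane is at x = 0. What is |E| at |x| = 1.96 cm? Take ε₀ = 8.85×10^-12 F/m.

E ≈ 7.35×10^6 V/m

By symmetry E is perpendicular to the slab. A Gaussian pillbox from −1.96 cm to +1.96 cm (face area A) lies entirely within the slab.
Q_enc = ρ·(2x)·A and flux = 2EA, so 2EA = 2ρxA/ε₀ ⇒ E = |ρ|x/ε₀.
E = (3.32e-3)(0.0196)/(8.85×10^-12) = 7.35×10^6 N/C.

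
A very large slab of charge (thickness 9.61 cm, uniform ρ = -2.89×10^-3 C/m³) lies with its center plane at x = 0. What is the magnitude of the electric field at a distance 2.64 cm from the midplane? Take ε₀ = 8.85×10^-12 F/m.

By symmetry E is perpendicular to the slab. A Gaussian pillbox from −2.64 cm to +2.64 cm (face area A) lies entirely within the slab.
Q_enc = ρ·(2x)·A and flux = 2EA, so 2EA = 2ρxA/ε₀ ⇒ E = |ρ|x/ε₀.
E = (2.89×10^-3)(0.0264)/(8.85×10^-12) = 8.62×10^6 N/C.

|E| = 8.62×10^6 N/C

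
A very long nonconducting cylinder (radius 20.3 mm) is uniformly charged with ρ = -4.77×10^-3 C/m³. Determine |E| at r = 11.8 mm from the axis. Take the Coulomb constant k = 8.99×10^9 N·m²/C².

Take a coaxial cylindrical Gaussian surface of radius r = 11.8 mm and length L (r < R).
Enclosed charge per unit length: λ_enc = ρ·πr² = (-4.77×10^-3)π(0.0118)² = -2.087×10^-6 C/m.
Gauss's law: E·2πrL = λ_enc L/ε₀.
E = 2k|λ_enc|/r = 2(8.99×10^9)(2.087×10^-6)/(0.0118) = 3.18e6 N/C.

3.18×10^6 N/C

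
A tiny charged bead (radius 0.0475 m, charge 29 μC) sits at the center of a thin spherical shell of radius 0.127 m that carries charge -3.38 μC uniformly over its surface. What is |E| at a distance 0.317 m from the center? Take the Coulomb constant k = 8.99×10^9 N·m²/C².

Symmetry ⇒ E = E(r) r̂. Gaussian sphere of radius r = 0.317 m (r > 0.127 m, enclosing both).
Q_enc = (29 μC) + (-3.38 μC) = 2.562×10^-5 C.
Gauss's law: E·4πr² = Q_enc/ε₀.
E = k|Q_enc|/r² = (8.99×10^9)(2.562×10^-5)/(0.317)² = 2.29×10^6 N/C.

|E| ≈ 2.29e6 V/m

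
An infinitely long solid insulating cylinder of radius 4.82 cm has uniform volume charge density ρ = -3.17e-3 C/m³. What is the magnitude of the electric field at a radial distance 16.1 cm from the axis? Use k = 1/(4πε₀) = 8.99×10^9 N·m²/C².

|E| ≈ 2.58e6 N/C

Coaxial Gaussian cylinder, radius r = 16.1 cm, length L (r > 4.82 cm, full cross-section enclosed).
λ_enc = ρ·πR² = (-3.17×10^-3)π(0.0482)² = -2.314×10^-5 C/m.
By Gauss's law (flux through the curved wall only), E·2πrL = λ_enc L/ε₀.
E = 2k|λ_enc|/r = 2(8.99×10^9)(2.314×10^-5)/(0.161) = 2.58×10^6 N/C.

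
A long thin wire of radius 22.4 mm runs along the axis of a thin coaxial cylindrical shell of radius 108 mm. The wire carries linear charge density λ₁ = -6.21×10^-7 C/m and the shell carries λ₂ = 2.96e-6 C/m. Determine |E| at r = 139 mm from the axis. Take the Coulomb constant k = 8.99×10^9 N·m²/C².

E = 3.03e5 N/C

Take a coaxial cylindrical Gaussian surface of radius r = 139 mm and length L (r > 108 mm, enclosing both).
λ_enc = λ₁ + λ₂ = (-6.21×10^-7) + (2.96×10^-6) = 2.339e-6 C/m.
Applying ∮E·dA = Q_enc/ε₀ with the end caps contributing no flux:
E = 2k|λ_enc|/r = 2(8.99×10^9)(2.339×10^-6)/(0.139) = 3.03×10^5 N/C.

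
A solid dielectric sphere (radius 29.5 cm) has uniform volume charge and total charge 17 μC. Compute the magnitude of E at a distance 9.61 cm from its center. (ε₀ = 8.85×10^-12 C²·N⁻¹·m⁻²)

By spherical symmetry E is radial; choose a Gaussian sphere of radius r = 9.61 cm (r < R).
For a uniform sphere the enclosed fraction is (r/R)³, so Q_enc = (17 μC)(0.0961/0.295)³ = 5.877e-7 C.
By Gauss's law, ∮E·dA = E·4πr² = Q_enc/ε₀.
E = |Q_enc|/(4πε₀r²) = (5.877×10^-7)/(4π·8.85×10^-12·(0.0961)²) = 5.72×10^5 N/C.

E ≈ 5.72×10^5 N/C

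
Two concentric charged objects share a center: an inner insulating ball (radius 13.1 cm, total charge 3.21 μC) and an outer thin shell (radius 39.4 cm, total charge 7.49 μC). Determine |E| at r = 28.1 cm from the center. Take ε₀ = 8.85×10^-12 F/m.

|E| ≈ 3.66×10^5 N/C

Take a concentric spherical Gaussian surface of radius r = 28.1 cm (between the bodies, 13.1 cm < r < 39.4 cm).
Only the inner charge is enclosed; the outer shell contributes nothing inside itself. Q_enc = 3.21 μC = 3.21×10^-6 C.
Gauss's law: E·4πr² = Q_enc/ε₀.
E = |Q_enc|/(4πε₀r²) = (3.21e-6)/(4π·8.85×10^-12·(0.281)²) = 3.66×10^5 N/C.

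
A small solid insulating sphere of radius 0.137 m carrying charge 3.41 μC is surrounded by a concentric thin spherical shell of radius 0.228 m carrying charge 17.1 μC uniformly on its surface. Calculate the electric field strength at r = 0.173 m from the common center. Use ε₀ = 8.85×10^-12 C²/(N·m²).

E = 1.02×10^6 N/C

Symmetry ⇒ E = E(r) r̂. Gaussian sphere of radius r = 0.173 m (between the bodies, 0.137 m < r < 0.228 m).
Only the inner charge is enclosed; the outer shell contributes nothing inside itself. Q_enc = 3.41 μC = 3.41×10^-6 C.
Since E is radial and uniform over the Gaussian sphere, Φ = E·4πr² = Q_enc/ε₀.
E = |Q_enc|/(4πε₀r²) = (3.41e-6)/(4π·8.85×10^-12·(0.173)²) = 1.02e6 N/C.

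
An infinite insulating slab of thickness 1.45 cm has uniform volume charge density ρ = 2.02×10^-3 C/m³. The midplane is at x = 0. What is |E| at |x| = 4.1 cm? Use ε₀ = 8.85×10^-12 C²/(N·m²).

The point |x| = 4.1 cm lies outside the slab (half-thickness 0.00725 m). A symmetric pillbox spanning the full slab encloses Q_enc = ρ·d·A.
Flux = 2EA ⇒ E = |ρ|d/(2ε₀), independent of distance outside.
E = (2.02×10^-3)(0.0145)/(2·8.85×10^-12) = 1.65×10^6 N/C.

|E| = 1.65×10^6 N/C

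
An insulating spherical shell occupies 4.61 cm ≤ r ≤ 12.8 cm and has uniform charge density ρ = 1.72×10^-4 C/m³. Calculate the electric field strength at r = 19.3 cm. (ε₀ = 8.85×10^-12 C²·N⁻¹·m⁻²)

|E| ≈ 3.48e5 V/m

By spherical symmetry E is radial; choose a Gaussian sphere of radius r = 19.3 cm (r > 12.8 cm, enclosing the whole shell).
Q_enc = ρ·(4π/3)(b³ − a³) = (1.72e-4)·(4π/3)·((0.128)³ − (0.0461)³) = 1.44×10^-6 C.
Since E is radial and uniform over the Gaussian sphere, Φ = E·4πr² = Q_enc/ε₀.
E = |Q_enc|/(4πε₀r²) = (1.44×10^-6)/(4π·8.85×10^-12·(0.193)²) = 3.48e5 N/C.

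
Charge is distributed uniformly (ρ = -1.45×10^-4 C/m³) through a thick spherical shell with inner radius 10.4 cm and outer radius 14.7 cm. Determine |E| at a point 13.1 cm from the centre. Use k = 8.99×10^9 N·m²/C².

Take a concentric spherical Gaussian surface of radius r = 13.1 cm (within the shell material, 10.4 cm < r < 14.7 cm).
Enclosed charge is the volume from a to r: Q_enc = (4π/3)ρ(r³ − a³) = -6.822e-7 C.
Gauss's law: E·4πr² = Q_enc/ε₀.
E = k|Q_enc|/r² = (8.99×10^9)(6.822×10^-7)/(0.131)² = 3.57e5 N/C.

3.57×10^5 V/m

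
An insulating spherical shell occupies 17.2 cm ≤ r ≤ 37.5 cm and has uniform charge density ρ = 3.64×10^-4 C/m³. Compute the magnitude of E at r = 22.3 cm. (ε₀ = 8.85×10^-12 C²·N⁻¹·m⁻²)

E = 1.65×10^6 V/m

By spherical symmetry E is radial; choose a Gaussian sphere of radius r = 22.3 cm (within the shell material, 17.2 cm < r < 37.5 cm).
Only the shell between 17.2 cm and r is enclosed: Q_enc = ρ·(4π/3)(r³ − a³) = (3.64×10^-4)·(4π/3)·((0.223)³ − (0.172)³) = 9.15×10^-6 C.
Since E is radial and uniform over the Gaussian sphere, Φ = E·4πr² = Q_enc/ε₀.
E = |Q_enc|/(4πε₀r²) = (9.15e-6)/(4π·8.85×10^-12·(0.223)²) = 1.65e6 N/C.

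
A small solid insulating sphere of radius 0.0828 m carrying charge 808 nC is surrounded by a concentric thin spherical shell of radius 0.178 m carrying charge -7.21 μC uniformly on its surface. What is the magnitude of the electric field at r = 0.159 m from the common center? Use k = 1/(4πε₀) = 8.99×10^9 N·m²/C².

2.87×10^5 N/C

Use a concentric Gaussian sphere at r = 0.159 m (between the bodies, 0.0828 m < r < 0.178 m).
Only the inner charge is enclosed; the outer shell contributes nothing inside itself. Q_enc = 808 nC = 8.08×10^-7 C.
Applying ∮E·dA = Q_enc/ε₀ with Φ = E(4πr²):
E = k|Q_enc|/r² = (8.99×10^9)(8.08×10^-7)/(0.159)² = 2.87e5 N/C.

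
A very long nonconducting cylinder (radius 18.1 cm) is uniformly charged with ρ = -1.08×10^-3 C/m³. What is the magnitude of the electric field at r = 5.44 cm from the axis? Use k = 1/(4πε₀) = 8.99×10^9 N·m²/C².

3.32×10^6 V/m

Take a coaxial cylindrical Gaussian surface of radius r = 5.44 cm and length L (r < R).
Charge inside radius r per length L is ρ·πr²·L, so λ_enc = ρπr² = -1.004e-5 C/m.
Since E is radial and uniform over the curved surface, Φ = E·2πrL = Q_enc/ε₀ = λ_enc L/ε₀.
E = 2k|λ_enc|/r = 2(8.99×10^9)(1.004e-5)/(0.0544) = 3.32×10^6 N/C.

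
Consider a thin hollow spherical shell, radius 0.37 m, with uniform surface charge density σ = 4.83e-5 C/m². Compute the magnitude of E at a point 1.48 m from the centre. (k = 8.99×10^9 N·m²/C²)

|E| = 3.41e5 N/C

Use a concentric Gaussian sphere at r = 1.48 m (r > 0.37 m).
The entire shell is enclosed: Q_enc = σ·4πR² = (4.83×10^-5)·4π·(0.37)² = 8.309×10^-5 C.
Gauss's law: E·4πr² = Q_enc/ε₀.
E = k|Q_enc|/r² = (8.99×10^9)(8.309×10^-5)/(1.48)² = 3.41×10^5 N/C.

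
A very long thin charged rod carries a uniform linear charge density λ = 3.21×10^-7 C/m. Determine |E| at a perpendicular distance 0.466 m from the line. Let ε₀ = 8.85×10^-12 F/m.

Choose a coaxial cylinder of radius r = 0.466 m (arbitrary length L) as the Gaussian surface.
Q_enc = λL, so λ_enc = 3.21e-7 C/m.
By Gauss's law (flux through the curved wall only), E·2πrL = λ_enc L/ε₀.
E = |λ_enc|/(2πε₀r) = (3.21×10^-7)/(2π·8.85×10^-12·0.466) = 1.24×10^4 N/C.

E = 1.24×10^4 V/m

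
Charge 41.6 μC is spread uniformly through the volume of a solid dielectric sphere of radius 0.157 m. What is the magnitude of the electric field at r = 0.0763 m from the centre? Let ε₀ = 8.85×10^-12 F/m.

By spherical symmetry E is radial; choose a Gaussian sphere of radius r = 0.0763 m (r < R).
For a uniform sphere the enclosed fraction is (r/R)³, so Q_enc = (41.6 μC)(0.0763/0.157)³ = 4.775e-6 C.
By Gauss's law, ∮E·dA = E·4πr² = Q_enc/ε₀.
E = |Q_enc|/(4πε₀r²) = (4.775e-6)/(4π·8.85×10^-12·(0.0763)²) = 7.38e6 N/C.

|E| = 7.38×10^6 N/C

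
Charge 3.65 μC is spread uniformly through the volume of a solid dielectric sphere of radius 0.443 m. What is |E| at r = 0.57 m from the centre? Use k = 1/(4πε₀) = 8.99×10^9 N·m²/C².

|E| ≈ 1.01e5 N/C

Symmetry ⇒ E = E(r) r̂. Gaussian sphere of radius r = 0.57 m (r > R, so the entire charge is enclosed).
Q_enc = 3.65 μC = 3.65×10^-6 C.
Since E is radial and uniform over the Gaussian sphere, Φ = E·4πr² = Q_enc/ε₀.
E = k|Q_enc|/r² = (8.99×10^9)(3.65×10^-6)/(0.57)² = 1.01×10^5 N/C.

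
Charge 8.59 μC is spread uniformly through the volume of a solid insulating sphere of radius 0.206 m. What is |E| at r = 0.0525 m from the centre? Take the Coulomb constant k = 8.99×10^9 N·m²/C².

E ≈ 4.64×10^5 V/m

Use a concentric Gaussian sphere at r = 0.0525 m (r < R).
Only the charge within r is enclosed: Q_enc = Q·(r/R)³ = (8.59 μC)·(0.0525 m/0.206 m)³ = 1.422×10^-7 C.
Gauss's law: E·4πr² = Q_enc/ε₀.
E = k|Q_enc|/r² = (8.99×10^9)(1.422×10^-7)/(0.0525)² = 4.64e5 N/C.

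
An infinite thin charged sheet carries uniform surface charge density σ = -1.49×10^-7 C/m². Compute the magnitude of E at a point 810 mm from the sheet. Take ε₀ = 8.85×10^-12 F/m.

|E| ≈ 8.42×10^3 N/C

By planar symmetry E is perpendicular to the sheet and uniform; use a Gaussian pillbox with flat faces of area A on each side of the sheet.
Only the two end caps contribute flux: Φ = 2EA. With Q_enc = σA, Gauss's law gives E = |σ|/(2ε₀).
E = |σ|/(2ε₀) = (1.49×10^-7)/(2·8.85×10^-12) = 8.42×10^3 N/C.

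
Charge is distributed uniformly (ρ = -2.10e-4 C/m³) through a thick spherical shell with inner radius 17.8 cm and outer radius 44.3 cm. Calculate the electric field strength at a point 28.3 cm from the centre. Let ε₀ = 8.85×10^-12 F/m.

|E| = 1.68e6 V/m

By spherical symmetry E is radial; choose a Gaussian sphere of radius r = 28.3 cm (within the shell material, 17.8 cm < r < 44.3 cm).
Enclosed charge is the volume from a to r: Q_enc = (4π/3)ρ(r³ − a³) = -1.498×10^-5 C.
Since E is radial and uniform over the Gaussian sphere, Φ = E·4πr² = Q_enc/ε₀.
E = |Q_enc|/(4πε₀r²) = (1.498e-5)/(4π·8.85×10^-12·(0.283)²) = 1.68×10^6 N/C.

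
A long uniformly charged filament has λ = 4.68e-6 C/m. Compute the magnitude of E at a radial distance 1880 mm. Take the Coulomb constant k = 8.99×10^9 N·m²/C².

|E| = 4.48×10^4 V/m

By cylindrical symmetry E is radial; use a coaxial Gaussian cylinder of radius 1880 mm and length L.
Q_enc = λL, so λ_enc = 4.68×10^-6 C/m.
By Gauss's law (flux through the curved wall only), E·2πrL = λ_enc L/ε₀.
E = 2k|λ_enc|/r = 2(8.99×10^9)(4.68e-6)/(1.88) = 4.48×10^4 N/C.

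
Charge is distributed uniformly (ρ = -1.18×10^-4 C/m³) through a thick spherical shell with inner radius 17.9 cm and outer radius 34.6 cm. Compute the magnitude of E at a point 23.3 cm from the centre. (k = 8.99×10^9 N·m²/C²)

By spherical symmetry E is radial; choose a Gaussian sphere of radius r = 23.3 cm (within the shell material, 17.9 cm < r < 34.6 cm).
Enclosed charge is the volume from a to r: Q_enc = (4π/3)ρ(r³ − a³) = -3.417×10^-6 C.
Gauss's law: E·4πr² = Q_enc/ε₀.
E = k|Q_enc|/r² = (8.99×10^9)(3.417×10^-6)/(0.233)² = 5.66×10^5 N/C.

|E| ≈ 5.66×10^5 N/C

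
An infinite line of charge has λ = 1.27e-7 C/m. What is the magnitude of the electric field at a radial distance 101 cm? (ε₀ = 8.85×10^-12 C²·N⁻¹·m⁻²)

Take a coaxial cylindrical Gaussian surface of radius r = 101 cm and length L.
Q_enc = λL, so λ_enc = 1.27e-7 C/m.
By Gauss's law (flux through the curved wall only), E·2πrL = λ_enc L/ε₀.
E = |λ_enc|/(2πε₀r) = (1.27×10^-7)/(2π·8.85×10^-12·1.01) = 2.26e3 N/C.

E ≈ 2.26×10^3 N/C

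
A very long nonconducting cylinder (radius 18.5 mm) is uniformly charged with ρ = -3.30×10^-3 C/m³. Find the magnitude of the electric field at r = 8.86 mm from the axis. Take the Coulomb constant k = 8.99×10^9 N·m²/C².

Take a coaxial cylindrical Gaussian surface of radius r = 8.86 mm and length L (r < R).
Charge inside radius r per length L is ρ·πr²·L, so λ_enc = ρπr² = -8.138×10^-7 C/m.
Gauss's law: E·2πrL = λ_enc L/ε₀.
E = 2k|λ_enc|/r = 2(8.99×10^9)(8.138×10^-7)/(0.00886) = 1.65×10^6 N/C.

|E| ≈ 1.65×10^6 V/m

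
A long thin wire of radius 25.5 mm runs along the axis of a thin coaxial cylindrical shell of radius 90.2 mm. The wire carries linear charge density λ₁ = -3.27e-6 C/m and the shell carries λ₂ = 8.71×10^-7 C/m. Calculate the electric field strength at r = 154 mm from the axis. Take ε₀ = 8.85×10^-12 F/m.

E ≈ 2.80e5 V/m

Take a coaxial cylindrical Gaussian surface of radius r = 154 mm and length L (r > 90.2 mm, enclosing both).
λ_enc = λ₁ + λ₂ = (-3.27e-6) + (8.71e-7) = -2.399×10^-6 C/m.
Gauss's law: E·2πrL = λ_enc L/ε₀.
E = |λ_enc|/(2πε₀r) = (2.399×10^-6)/(2π·8.85×10^-12·0.154) = 2.80×10^5 N/C.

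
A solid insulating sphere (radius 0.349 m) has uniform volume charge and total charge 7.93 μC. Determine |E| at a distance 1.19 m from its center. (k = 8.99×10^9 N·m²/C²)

Use a concentric Gaussian sphere at r = 1.19 m (r > R, so the entire charge is enclosed).
Q_enc = 7.93 μC = 7.93×10^-6 C.
By Gauss's law, ∮E·dA = E·4πr² = Q_enc/ε₀.
E = k|Q_enc|/r² = (8.99×10^9)(7.93e-6)/(1.19)² = 5.03×10^4 N/C.

E ≈ 5.03×10^4 N/C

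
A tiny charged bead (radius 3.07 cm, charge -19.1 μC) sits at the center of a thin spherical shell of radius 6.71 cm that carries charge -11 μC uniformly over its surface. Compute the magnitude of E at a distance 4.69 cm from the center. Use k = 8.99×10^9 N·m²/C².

E ≈ 7.81e7 N/C

By spherical symmetry E is radial; choose a Gaussian sphere of radius r = 4.69 cm (between the bodies, 3.07 cm < r < 6.71 cm).
Only the inner charge is enclosed; the outer shell contributes nothing inside itself. Q_enc = -19.1 μC = -1.91×10^-5 C.
By Gauss's law, ∮E·dA = E·4πr² = Q_enc/ε₀.
E = k|Q_enc|/r² = (8.99×10^9)(1.91e-5)/(0.0469)² = 7.81e7 N/C.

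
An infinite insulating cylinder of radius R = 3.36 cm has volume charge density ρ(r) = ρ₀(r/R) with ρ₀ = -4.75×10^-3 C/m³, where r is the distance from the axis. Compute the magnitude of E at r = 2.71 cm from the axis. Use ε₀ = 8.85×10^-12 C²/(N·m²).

E = 3.91e6 N/C

Coaxial Gaussian cylinder, radius r = 2.71 cm, length L (r < R).
Integrating ρ over the cross-section to radius r: λ_enc = (2πρ₀/R) ∫₀^r r'^2 dr' = 2πρ₀ r^3/(3·R) = -5.893×10^-6 C/m.
Since E is radial and uniform over the curved surface, Φ = E·2πrL = Q_enc/ε₀ = λ_enc L/ε₀.
E = |λ_enc|/(2πε₀r) = (5.893×10^-6)/(2π·8.85×10^-12·0.0271) = 3.91e6 N/C.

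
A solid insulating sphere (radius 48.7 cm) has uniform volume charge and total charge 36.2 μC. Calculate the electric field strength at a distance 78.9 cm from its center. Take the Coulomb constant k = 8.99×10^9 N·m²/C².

By spherical symmetry E is radial; choose a Gaussian sphere of radius r = 78.9 cm (r > R, so the entire charge is enclosed).
Q_enc = 36.2 μC = 3.62×10^-5 C.
Since E is radial and uniform over the Gaussian sphere, Φ = E·4πr² = Q_enc/ε₀.
E = k|Q_enc|/r² = (8.99×10^9)(3.62×10^-5)/(0.789)² = 5.23×10^5 N/C.

E = 5.23×10^5 N/C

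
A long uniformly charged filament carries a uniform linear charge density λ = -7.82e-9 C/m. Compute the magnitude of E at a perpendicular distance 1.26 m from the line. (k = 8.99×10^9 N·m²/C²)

Choose a coaxial cylinder of radius r = 1.26 m (arbitrary length L) as the Gaussian surface.
Q_enc = λL, so λ_enc = -7.82×10^-9 C/m.
Gauss's law: E·2πrL = λ_enc L/ε₀.
E = 2k|λ_enc|/r = 2(8.99×10^9)(7.82×10^-9)/(1.26) = 112 N/C.

|E| ≈ 112 N/C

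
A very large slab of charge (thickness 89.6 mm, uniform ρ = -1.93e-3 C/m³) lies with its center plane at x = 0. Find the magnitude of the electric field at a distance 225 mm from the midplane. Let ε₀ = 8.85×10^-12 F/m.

E = 9.77e6 N/C

The point |x| = 225 mm lies outside the slab (half-thickness 0.0448 m). A symmetric pillbox spanning the full slab encloses Q_enc = ρ·d·A.
Flux = 2EA ⇒ E = |ρ|d/(2ε₀), independent of distance outside.
E = (1.93×10^-3)(0.0896)/(2·8.85×10^-12) = 9.77×10^6 N/C.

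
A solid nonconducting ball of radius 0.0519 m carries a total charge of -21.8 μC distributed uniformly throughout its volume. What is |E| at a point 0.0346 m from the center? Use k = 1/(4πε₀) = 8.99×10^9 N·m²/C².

|E| ≈ 4.85e7 N/C

Take a concentric spherical Gaussian surface of radius r = 0.0346 m (r < R).
Only the charge within r is enclosed: Q_enc = Q·(r/R)³ = (-21.8 μC)·(0.0346 m/0.0519 m)³ = -6.459e-6 C.
Since E is radial and uniform over the Gaussian sphere, Φ = E·4πr² = Q_enc/ε₀.
E = k|Q_enc|/r² = (8.99×10^9)(6.459×10^-6)/(0.0346)² = 4.85×10^7 N/C.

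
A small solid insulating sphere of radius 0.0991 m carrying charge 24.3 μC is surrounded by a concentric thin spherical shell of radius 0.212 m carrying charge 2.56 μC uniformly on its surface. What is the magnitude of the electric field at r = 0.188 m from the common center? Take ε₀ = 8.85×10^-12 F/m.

Symmetry ⇒ E = E(r) r̂. Gaussian sphere of radius r = 0.188 m (between the bodies, 0.0991 m < r < 0.212 m).
Only the inner charge is enclosed; the outer shell contributes nothing inside itself. Q_enc = 24.3 μC = 2.43×10^-5 C.
Gauss's law: E·4πr² = Q_enc/ε₀.
E = |Q_enc|/(4πε₀r²) = (2.43×10^-5)/(4π·8.85×10^-12·(0.188)²) = 6.18×10^6 N/C.

6.18×10^6 N/C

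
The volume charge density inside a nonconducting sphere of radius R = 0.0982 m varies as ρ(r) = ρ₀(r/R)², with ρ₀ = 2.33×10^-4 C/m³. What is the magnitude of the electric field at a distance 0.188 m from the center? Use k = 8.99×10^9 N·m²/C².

Take a concentric spherical Gaussian surface of radius r = 0.188 m (r > R, all charge enclosed).
Q_enc = 4π ∫₀^R ρ₀(r'/R)^2 r'² dr' = 4πρ₀R³/5 = 5.545×10^-7 C.
By Gauss's law, ∮E·dA = E·4πr² = Q_enc/ε₀.
E = k|Q_enc|/r² = (8.99×10^9)(5.545e-7)/(0.188)² = 1.41×10^5 N/C.

|E| = 1.41e5 N/C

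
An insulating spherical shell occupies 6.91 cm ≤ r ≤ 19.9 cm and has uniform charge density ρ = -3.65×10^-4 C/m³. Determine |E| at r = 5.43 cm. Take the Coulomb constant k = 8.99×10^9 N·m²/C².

E = 0

By spherical symmetry E is radial; choose a Gaussian sphere of radius r = 5.43 cm (r < 6.91 cm, inside the empty cavity).
No charge is enclosed, so by Gauss's law E·4πr² = 0 ⇒ E = 0.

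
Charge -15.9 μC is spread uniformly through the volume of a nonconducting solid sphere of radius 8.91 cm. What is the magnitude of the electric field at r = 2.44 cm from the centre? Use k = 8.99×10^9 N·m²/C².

Use a concentric Gaussian sphere at r = 2.44 cm (r < R).
For a uniform sphere the enclosed fraction is (r/R)³, so Q_enc = (-15.9 μC)(0.0244/0.0891)³ = -3.265×10^-7 C.
Gauss's law: E·4πr² = Q_enc/ε₀.
E = k|Q_enc|/r² = (8.99×10^9)(3.265×10^-7)/(0.0244)² = 4.93×10^6 N/C.

E ≈ 4.93×10^6 N/C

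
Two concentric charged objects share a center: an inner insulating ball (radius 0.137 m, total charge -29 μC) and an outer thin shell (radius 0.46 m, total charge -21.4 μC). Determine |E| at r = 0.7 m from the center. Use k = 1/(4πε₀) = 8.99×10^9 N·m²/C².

|E| ≈ 9.25×10^5 N/C

By spherical symmetry E is radial; choose a Gaussian sphere of radius r = 0.7 m (r > 0.46 m, enclosing both).
Q_enc = (-29 μC) + (-21.4 μC) = -5.04×10^-5 C.
Since E is radial and uniform over the Gaussian sphere, Φ = E·4πr² = Q_enc/ε₀.
E = k|Q_enc|/r² = (8.99×10^9)(5.04e-5)/(0.7)² = 9.25e5 N/C.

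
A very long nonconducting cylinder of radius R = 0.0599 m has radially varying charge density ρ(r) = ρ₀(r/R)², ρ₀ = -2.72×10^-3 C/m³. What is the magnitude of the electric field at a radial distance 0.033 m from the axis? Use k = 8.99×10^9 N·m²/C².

|E| ≈ 7.69e5 N/C

Choose a coaxial cylinder of radius r = 0.033 m (arbitrary length L) as the Gaussian surface (r < R).
Integrating ρ over the cross-section to radius r: λ_enc = (2πρ₀/R²) ∫₀^r r'^3 dr' = 2πρ₀ r^4/(4·R²) = -1.412×10^-6 C/m.
Applying ∮E·dA = Q_enc/ε₀ with the end caps contributing no flux:
E = 2k|λ_enc|/r = 2(8.99×10^9)(1.412×10^-6)/(0.033) = 7.69×10^5 N/C.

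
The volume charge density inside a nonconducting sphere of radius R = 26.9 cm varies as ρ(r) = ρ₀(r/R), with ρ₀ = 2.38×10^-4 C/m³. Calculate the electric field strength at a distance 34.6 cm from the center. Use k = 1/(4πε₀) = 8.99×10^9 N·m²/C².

|E| ≈ 1.09×10^6 N/C

Symmetry ⇒ E = E(r) r̂. Gaussian sphere of radius r = 34.6 cm (r > R, all charge enclosed).
Q_enc = 4π ∫₀^R ρ₀(r'/R)^1 r'² dr' = 4πρ₀R³/4 = 1.455×10^-5 C.
Gauss's law: E·4πr² = Q_enc/ε₀.
E = k|Q_enc|/r² = (8.99×10^9)(1.455×10^-5)/(0.346)² = 1.09×10^6 N/C.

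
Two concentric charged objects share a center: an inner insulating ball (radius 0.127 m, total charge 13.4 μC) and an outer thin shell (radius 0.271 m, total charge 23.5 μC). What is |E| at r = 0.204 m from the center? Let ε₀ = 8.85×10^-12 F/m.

|E| ≈ 2.90×10^6 N/C

Use a concentric Gaussian sphere at r = 0.204 m (between the bodies, 0.127 m < r < 0.271 m).
Only the inner charge is enclosed; the outer shell contributes nothing inside itself. Q_enc = 13.4 μC = 1.34e-5 C.
Applying ∮E·dA = Q_enc/ε₀ with Φ = E(4πr²):
E = |Q_enc|/(4πε₀r²) = (1.34×10^-5)/(4π·8.85×10^-12·(0.204)²) = 2.90e6 N/C.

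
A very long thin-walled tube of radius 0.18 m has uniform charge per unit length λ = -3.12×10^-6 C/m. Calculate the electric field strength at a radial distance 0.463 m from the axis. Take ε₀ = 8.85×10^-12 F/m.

Coaxial Gaussian cylinder, radius r = 0.463 m, length L (r > 0.18 m).
The full line charge is enclosed: λ_enc = -3.12e-6 C/m.
Gauss's law: E·2πrL = λ_enc L/ε₀.
E = |λ_enc|/(2πε₀r) = (3.12×10^-6)/(2π·8.85×10^-12·0.463) = 1.21×10^5 N/C.

E = 1.21×10^5 N/C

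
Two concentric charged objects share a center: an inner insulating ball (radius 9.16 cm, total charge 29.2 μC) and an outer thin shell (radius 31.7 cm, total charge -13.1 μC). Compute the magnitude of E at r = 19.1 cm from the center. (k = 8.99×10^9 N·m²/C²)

E = 7.20×10^6 N/C

By spherical symmetry E is radial; choose a Gaussian sphere of radius r = 19.1 cm (between the bodies, 9.16 cm < r < 31.7 cm).
Only the inner charge is enclosed; the outer shell contributes nothing inside itself. Q_enc = 29.2 μC = 2.92×10^-5 C.
Gauss's law: E·4πr² = Q_enc/ε₀.
E = k|Q_enc|/r² = (8.99×10^9)(2.92×10^-5)/(0.191)² = 7.20×10^6 N/C.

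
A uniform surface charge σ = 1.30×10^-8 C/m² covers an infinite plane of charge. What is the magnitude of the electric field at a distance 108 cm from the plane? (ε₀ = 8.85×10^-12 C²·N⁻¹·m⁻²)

Choose a cylindrical pillbox piercing the sheet, end faces (area A) parallel to it.
Only the two end caps contribute flux: Φ = 2EA. With Q_enc = σA, Gauss's law gives E = |σ|/(2ε₀).
E = |σ|/(2ε₀) = (1.30e-8)/(2·8.85×10^-12) = 734 N/C.

|E| ≈ 734 V/m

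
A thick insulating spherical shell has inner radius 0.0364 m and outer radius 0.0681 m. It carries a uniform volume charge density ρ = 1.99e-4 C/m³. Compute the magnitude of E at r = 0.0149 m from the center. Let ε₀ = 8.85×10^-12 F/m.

Use a concentric Gaussian sphere at r = 0.0149 m (r < 0.0364 m, inside the empty cavity).
Q_enc = 0 (all charge lies at larger r); Gauss's law gives E = 0.

|E| = 0 N/C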